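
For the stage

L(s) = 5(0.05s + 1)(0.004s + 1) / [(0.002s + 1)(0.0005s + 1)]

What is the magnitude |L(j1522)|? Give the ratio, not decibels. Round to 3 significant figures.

At ω = 1522 rad/s:
zero (1 + j1522·0.05) = 1 + j76.1 → |·| ≈ 76.107, ∠ ≈ 89.25°
zero (1 + j1522·0.004) = 1 + j6.088 → |·| ≈ 6.1696, ∠ ≈ 80.67°
pole (1 + j1522·0.002) = 1 + j3.044 → |·| ≈ 3.204, ∠ ≈ 71.81°
pole (1 + j1522·0.0005) = 1 + j0.761 → |·| ≈ 1.2566, ∠ ≈ 37.27°
|L| = 5 · 76.107 · 6.1696 / (3.204 · 1.2566) ≈ 583.13

583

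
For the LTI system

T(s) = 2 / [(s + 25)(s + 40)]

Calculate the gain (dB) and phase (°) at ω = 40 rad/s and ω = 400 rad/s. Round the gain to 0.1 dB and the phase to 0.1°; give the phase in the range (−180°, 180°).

At s = jω = j40:
pole (s+25): 25 + j40 → |·| = √(25²+40²) = √2225 ≈ 47.17, ∠ = arctan(40/25) ≈ 57.99°
pole (s+40): 40 + j40 → |·| = √(40²+40²) = √3200 ≈ 56.569, ∠ = arctan(40/40) ≈ 45.00°
|T| = 2 / 2668.4 ≈ 0.00074951
Gain = 20 log₁₀(0.00074951) ≈ -62.50 dB
∠T = 0.00° − 102.99° = -102.99°

At s = jω = j400:
pole (s+25): 25 + j400 → |·| = √(25²+400²) = √160625 ≈ 400.78, ∠ = arctan(400/25) ≈ 86.42°
pole (s+40): 40 + j400 → |·| = √(40²+400²) = √161600 ≈ 402, ∠ = arctan(400/40) ≈ 84.29°
|T| = 2 / 1.6111e+05 ≈ 1.2414e-05
Gain = 20 log₁₀(1.2414e-05) ≈ -98.12 dB
∠T = 0.00° − 170.71° = -170.71°

ω = 40: -62.5 dB, -103.0°; ω = 400: -98.1 dB, -170.7°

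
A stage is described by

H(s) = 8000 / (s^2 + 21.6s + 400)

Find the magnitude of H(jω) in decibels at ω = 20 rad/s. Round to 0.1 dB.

At s = jω = j20:
quadratic: (j20)² + 21.6·j20 + 400 = 0 + j432 → |·| ≈ 432, ∠ ≈ 90.00°
|H| = 8000 / 432 ≈ 18.519
Gain = 20 log₁₀(18.519) ≈ 25.35 dB

25.4 dB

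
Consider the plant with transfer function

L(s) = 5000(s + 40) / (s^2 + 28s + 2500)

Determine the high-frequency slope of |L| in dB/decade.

Each pole contributes −20 dB/decade at high frequency; each zero contributes +20 dB/decade.
Net: 1 zero(s) − 2 pole(s) → -20 dB/decade.

-20 dB/decade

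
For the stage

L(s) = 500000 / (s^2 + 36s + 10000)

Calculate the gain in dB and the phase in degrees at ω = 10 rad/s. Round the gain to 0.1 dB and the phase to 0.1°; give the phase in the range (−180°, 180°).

At s = jω = j10:
quadratic: (j10)² + 36·j10 + 10000 = 9900 + j360 → |·| ≈ 9906.5, ∠ ≈ 2.08°
|L| = 500000 / 9906.5 ≈ 50.472
Gain = 20 log₁₀(50.472) ≈ 34.06 dB
∠L = 0.00° − 2.08° = -2.08°

34.1 dB, -2.1°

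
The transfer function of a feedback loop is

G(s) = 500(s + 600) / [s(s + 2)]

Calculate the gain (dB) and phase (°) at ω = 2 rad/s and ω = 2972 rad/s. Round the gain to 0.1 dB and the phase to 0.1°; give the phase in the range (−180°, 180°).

At s = jω = j2:
zero (s+600): 600 + j2 → |·| = √(600²+2²) = √360004 ≈ 600, ∠ = arctan(2/600) ≈ 0.19°
pole (s+2): 2 + j2 → |·| = √(2²+2²) = √8 ≈ 2.8284, ∠ = arctan(2/2) ≈ 45.00°
pole at origin: |s| = 2, ∠ = 90.00° (in denominator)
|G| = 500 · 600 / 5.6568 ≈ 53034
Gain = 20 log₁₀(53034) ≈ 94.49 dB
∠G = 0.19° − 135.00° = -134.81°

At s = jω = j2972:
zero (s+600): 600 + j2972 → |·| = √(600²+2972²) = √9192784 ≈ 3032, ∠ = arctan(2972/600) ≈ 78.59°
pole (s+2): 2 + j2972 → |·| = √(2²+2972²) = √8832788 ≈ 2972, ∠ = arctan(2972/2) ≈ 89.96°
pole at origin: |s| = 2972, ∠ = 90.00° (in denominator)
|G| = 500 · 3032 / 8.8328e+06 ≈ 0.17163
Gain = 20 log₁₀(0.17163) ≈ -15.31 dB
∠G = 78.59° − 179.96° = -101.37°

ω = 2: 94.5 dB, -134.8°; ω = 2972: -15.3 dB, -101.4°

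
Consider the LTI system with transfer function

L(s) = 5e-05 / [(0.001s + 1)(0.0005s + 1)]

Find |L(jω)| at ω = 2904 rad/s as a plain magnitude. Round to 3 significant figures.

9.23e-06

At ω = 2904 rad/s:
pole (1 + j2904·0.001) = 1 + j2.904 → |·| ≈ 3.0714, ∠ ≈ 71.00°
pole (1 + j2904·0.0005) = 1 + j1.452 → |·| ≈ 1.763, ∠ ≈ 55.44°
|L| = 5e-05 · 1 / (3.0714 · 1.763) ≈ 9.2338e-06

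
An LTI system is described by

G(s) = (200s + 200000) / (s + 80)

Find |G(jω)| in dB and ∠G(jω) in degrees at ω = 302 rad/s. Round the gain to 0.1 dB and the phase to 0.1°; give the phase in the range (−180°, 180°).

56.5 dB, -58.4°

Substitute s = j302:
Numerator: 200(j302) + 200000 = 200000 + j60400
Denominator: (j302) + 80 = 80 + j302
|N| = √(200000² + 60400²) ≈ 2.0892e+05, ∠N ≈ 16.80°
|D| = √(80² + 302²) ≈ 312.42, ∠D ≈ 75.16°
|G| = 2.0892e+05 / 312.42 ≈ 668.72
Gain = 20 log₁₀(668.72) ≈ 56.50 dB
∠G = 16.80° − 75.16° = -58.36°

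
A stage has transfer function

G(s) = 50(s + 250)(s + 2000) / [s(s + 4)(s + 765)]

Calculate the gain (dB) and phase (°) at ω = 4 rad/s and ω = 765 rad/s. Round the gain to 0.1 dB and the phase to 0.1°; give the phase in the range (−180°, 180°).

At s = jω = j4:
zero (s+250): 250 + j4 → |·| = √(250²+4²) = √62516 ≈ 250.03, ∠ = arctan(4/250) ≈ 0.92°
zero (s+2000): 2000 + j4 → |·| = √(2000²+4²) = √4000016 ≈ 2000, ∠ = arctan(4/2000) ≈ 0.11°
pole (s+4): 4 + j4 → |·| = √(4²+4²) = √32 ≈ 5.6569, ∠ = arctan(4/4) ≈ 45.00°
pole (s+765): 765 + j4 → |·| = √(765²+4²) = √585241 ≈ 765.01, ∠ = arctan(4/765) ≈ 0.30°
pole at origin: |s| = 4, ∠ = 90.00° (in denominator)
|G| = 50 · 5.0006e+05 / 17310 ≈ 1444.4
Gain = 20 log₁₀(1444.4) ≈ 63.19 dB
∠G = 1.03° − 135.30° = -134.27°

At s = jω = j765:
zero (s+250): 250 + j765 → |·| = √(250²+765²) = √647725 ≈ 804.81, ∠ = arctan(765/250) ≈ 71.90°
zero (s+2000): 2000 + j765 → |·| = √(2000²+765²) = √4585225 ≈ 2141.3, ∠ = arctan(765/2000) ≈ 20.93°
pole (s+4): 4 + j765 → |·| = √(4²+765²) = √585241 ≈ 765.01, ∠ = arctan(765/4) ≈ 89.70°
pole (s+765): 765 + j765 → |·| = √(765²+765²) = √1170450 ≈ 1081.9, ∠ = arctan(765/765) ≈ 45.00°
pole at origin: |s| = 765, ∠ = 90.00° (in denominator)
|G| = 50 · 1.7233e+06 / 6.3316e+08 ≈ 0.13609
Gain = 20 log₁₀(0.13609) ≈ -17.32 dB
∠G = 92.83° − 224.70° = -131.87°

ω = 4: 63.2 dB, -134.3°; ω = 765: -17.3 dB, -131.9°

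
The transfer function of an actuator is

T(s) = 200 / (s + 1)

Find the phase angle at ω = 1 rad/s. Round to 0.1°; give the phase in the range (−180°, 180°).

-45.0°

At s = jω = j1:
pole (s+1): 1 + j1 → |·| = √(1²+1²) = √2 ≈ 1.4142, ∠ = arctan(1/1) ≈ 45.00°
∠T = 0.00° − 45.00° = -45.00°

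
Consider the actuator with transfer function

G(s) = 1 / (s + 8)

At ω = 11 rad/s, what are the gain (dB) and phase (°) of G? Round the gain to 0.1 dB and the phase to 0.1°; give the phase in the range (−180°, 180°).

At s = jω = j11:
pole (s+8): 8 + j11 → |·| = √(8²+11²) = √185 ≈ 13.601, ∠ = arctan(11/8) ≈ 53.97°
|G| = 1 / 13.601 ≈ 0.073524
Gain = 20 log₁₀(0.073524) ≈ -22.67 dB
∠G = 0.00° − 53.97° = -53.97°

-22.7 dB, -54.0°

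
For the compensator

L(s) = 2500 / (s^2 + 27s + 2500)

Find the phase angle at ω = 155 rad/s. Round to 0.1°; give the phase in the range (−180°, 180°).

At s = jω = j155:
quadratic: (j155)² + 27·j155 + 2500 = -21525 + j4185 → |·| ≈ 21928, ∠ ≈ 169.00°
∠L = 0.00° − 169.00° = -169.00°

-169.0°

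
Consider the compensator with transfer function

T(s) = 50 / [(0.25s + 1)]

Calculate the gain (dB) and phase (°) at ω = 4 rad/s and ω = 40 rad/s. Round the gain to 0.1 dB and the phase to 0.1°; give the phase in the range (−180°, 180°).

ω = 4: 31.0 dB, -45.0°; ω = 40: 13.9 dB, -84.3°

At ω = 4 rad/s:
pole (1 + j4·0.25) = 1 + j1 → |·| ≈ 1.4142, ∠ ≈ 45.00°
|T| = 50 · 1 / (1.4142) ≈ 35.356
Gain = 20 log₁₀(35.356) ≈ 30.97 dB
∠T = (0°) − (45.00°) = -45.00°

At ω = 40 rad/s:
pole (1 + j40·0.25) = 1 + j10 → |·| ≈ 10.05, ∠ ≈ 84.29°
|T| = 50 · 1 / (10.05) ≈ 4.9751
Gain = 20 log₁₀(4.9751) ≈ 13.94 dB
∠T = (0°) − (84.29°) = -84.29°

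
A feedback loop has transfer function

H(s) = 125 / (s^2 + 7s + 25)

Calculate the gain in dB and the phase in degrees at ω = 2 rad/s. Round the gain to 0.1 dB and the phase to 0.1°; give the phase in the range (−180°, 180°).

13.9 dB, -33.7°

At s = jω = j2:
quadratic: (j2)² + 7·j2 + 25 = 21 + j14 → |·| ≈ 25.239, ∠ ≈ 33.69°
|H| = 125 / 25.239 ≈ 4.9527
Gain = 20 log₁₀(4.9527) ≈ 13.90 dB
∠H = 0.00° − 33.69° = -33.69°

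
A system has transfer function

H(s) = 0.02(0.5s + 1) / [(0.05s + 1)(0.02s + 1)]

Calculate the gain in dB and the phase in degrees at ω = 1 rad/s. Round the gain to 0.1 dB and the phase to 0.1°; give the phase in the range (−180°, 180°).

At ω = 1 rad/s:
zero (1 + j1·0.5) = 1 + j0.5 → |·| ≈ 1.118, ∠ ≈ 26.57°
pole (1 + j1·0.05) = 1 + j0.05 → |·| ≈ 1.0012, ∠ ≈ 2.86°
pole (1 + j1·0.02) = 1 + j0.02 → |·| ≈ 1.0002, ∠ ≈ 1.15°
|H| = 0.02 · 1.118 / (1.0012 · 1.0002) ≈ 0.022329
Gain = 20 log₁₀(0.022329) ≈ -33.02 dB
∠H = (26.57°) − (2.86° + 1.15°) = 22.56°

-33.0 dB, 22.6°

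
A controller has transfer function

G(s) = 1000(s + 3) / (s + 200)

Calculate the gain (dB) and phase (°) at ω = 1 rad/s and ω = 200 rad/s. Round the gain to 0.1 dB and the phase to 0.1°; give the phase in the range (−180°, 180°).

At s = jω = j1:
zero (s+3): 3 + j1 → |·| = √(3²+1²) = √10 ≈ 3.1623, ∠ = arctan(1/3) ≈ 18.43°
pole (s+200): 200 + j1 → |·| = √(200²+1²) = √40001 ≈ 200, ∠ = arctan(1/200) ≈ 0.29°
|G| = 1000 · 3.1623 / 200 ≈ 15.812
Gain = 20 log₁₀(15.812) ≈ 23.98 dB
∠G = 18.43° − 0.29° = 18.14°

At s = jω = j200:
zero (s+3): 3 + j200 → |·| = √(3²+200²) = √40009 ≈ 200.02, ∠ = arctan(200/3) ≈ 89.14°
pole (s+200): 200 + j200 → |·| = √(200²+200²) = √80000 ≈ 282.84, ∠ = arctan(200/200) ≈ 45.00°
|G| = 1000 · 200.02 / 282.84 ≈ 707.18
Gain = 20 log₁₀(707.18) ≈ 56.99 dB
∠G = 89.14° − 45.00° = 44.14°

ω = 1: 24.0 dB, 18.1°; ω = 200: 57.0 dB, 44.1°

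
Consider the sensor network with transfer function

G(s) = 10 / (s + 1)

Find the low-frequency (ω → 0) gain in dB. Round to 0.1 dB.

20.0 dB

G(0) = 10 / (1) = 10
20 log₁₀(10) ≈ 20.00 dB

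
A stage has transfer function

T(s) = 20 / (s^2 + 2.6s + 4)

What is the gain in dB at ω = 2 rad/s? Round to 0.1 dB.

At s = jω = j2:
quadratic: (j2)² + 2.6·j2 + 4 = 0 + j5.2 → |·| ≈ 5.2, ∠ ≈ 90.00°
|T| = 20 / 5.2 ≈ 3.8462
Gain = 20 log₁₀(3.8462) ≈ 11.70 dB

11.7 dB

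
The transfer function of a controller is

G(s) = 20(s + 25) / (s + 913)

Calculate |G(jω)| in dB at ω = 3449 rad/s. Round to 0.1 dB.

At s = jω = j3449:
zero (s+25): 25 + j3449 → |·| = √(25²+3449²) = √11896226 ≈ 3449.1, ∠ = arctan(3449/25) ≈ 89.58°
pole (s+913): 913 + j3449 → |·| = √(913²+3449²) = √12729170 ≈ 3567.8, ∠ = arctan(3449/913) ≈ 75.17°
|G| = 20 · 3449.1 / 3567.8 ≈ 19.335
Gain = 20 log₁₀(19.335) ≈ 25.73 dB

25.7 dB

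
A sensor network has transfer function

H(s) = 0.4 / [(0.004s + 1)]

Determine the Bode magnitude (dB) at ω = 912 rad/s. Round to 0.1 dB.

At ω = 912 rad/s:
pole (1 + j912·0.004) = 1 + j3.648 → |·| ≈ 3.7826, ∠ ≈ 74.67°
|H| = 0.4 · 1 / (3.7826) ≈ 0.10575
Gain = 20 log₁₀(0.10575) ≈ -19.51 dB

-19.5 dB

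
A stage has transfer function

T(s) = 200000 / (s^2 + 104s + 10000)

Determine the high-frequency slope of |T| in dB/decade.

-40 dB/decade

Each pole contributes −20 dB/decade at high frequency; each zero contributes +20 dB/decade.
Net: 0 zero(s) − 2 pole(s) → -40 dB/decade.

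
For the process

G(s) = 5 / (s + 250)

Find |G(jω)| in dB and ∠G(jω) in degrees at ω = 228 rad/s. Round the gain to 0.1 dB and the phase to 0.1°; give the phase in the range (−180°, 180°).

At s = jω = j228:
pole (s+250): 250 + j228 → |·| = √(250²+228²) = √114484 ≈ 338.35, ∠ = arctan(228/250) ≈ 42.36°
|G| = 5 / 338.35 ≈ 0.014778
Gain = 20 log₁₀(0.014778) ≈ -36.61 dB
∠G = 0.00° − 42.36° = -42.36°

-36.6 dB, -42.4°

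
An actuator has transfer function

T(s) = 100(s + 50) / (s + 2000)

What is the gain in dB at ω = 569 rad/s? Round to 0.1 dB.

At s = jω = j569:
zero (s+50): 50 + j569 → |·| = √(50²+569²) = √326261 ≈ 571.19, ∠ = arctan(569/50) ≈ 84.98°
pole (s+2000): 2000 + j569 → |·| = √(2000²+569²) = √4323761 ≈ 2079.4, ∠ = arctan(569/2000) ≈ 15.88°
|T| = 100 · 571.19 / 2079.4 ≈ 27.469
Gain = 20 log₁₀(27.469) ≈ 28.78 dB

28.8 dB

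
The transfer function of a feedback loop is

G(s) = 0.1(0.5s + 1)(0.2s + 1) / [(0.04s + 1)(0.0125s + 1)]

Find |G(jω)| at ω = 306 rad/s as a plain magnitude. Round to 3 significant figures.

19.3

At ω = 306 rad/s:
zero (1 + j306·0.5) = 1 + j153 → |·| ≈ 153, ∠ ≈ 89.63°
zero (1 + j306·0.2) = 1 + j61.2 → |·| ≈ 61.208, ∠ ≈ 89.06°
pole (1 + j306·0.04) = 1 + j12.24 → |·| ≈ 12.281, ∠ ≈ 85.33°
pole (1 + j306·0.0125) = 1 + j3.825 → |·| ≈ 3.9536, ∠ ≈ 75.35°
|G| = 0.1 · 153 · 61.208 / (12.281 · 3.9536) ≈ 19.287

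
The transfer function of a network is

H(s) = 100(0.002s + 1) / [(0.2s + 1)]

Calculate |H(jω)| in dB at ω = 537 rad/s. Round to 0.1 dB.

At ω = 537 rad/s:
zero (1 + j537·0.002) = 1 + j1.074 → |·| ≈ 1.4675, ∠ ≈ 47.04°
pole (1 + j537·0.2) = 1 + j107.4 → |·| ≈ 107.4, ∠ ≈ 89.47°
|H| = 100 · 1.4675 / (107.4) ≈ 1.3664
Gain = 20 log₁₀(1.3664) ≈ 2.71 dB

2.7 dB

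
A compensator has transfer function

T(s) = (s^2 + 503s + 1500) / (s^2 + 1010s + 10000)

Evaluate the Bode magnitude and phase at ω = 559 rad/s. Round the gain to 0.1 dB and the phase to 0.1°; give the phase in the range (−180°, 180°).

Substitute s = j559:
Numerator: (j559)^2 + 503(j559) + 1500 = -310981 + j281177
Denominator: (j559)^2 + 1010(j559) + 10000 = -302481 + j564590
|N| = √(310981² + 281177²) ≈ 4.1925e+05, ∠N ≈ 137.88°
|D| = √(302481² + 564590²) ≈ 6.4051e+05, ∠D ≈ 118.18°
|T| = 4.1925e+05 / 6.4051e+05 ≈ 0.65456
Gain = 20 log₁₀(0.65456) ≈ -3.68 dB
∠T = 137.88° − 118.18° = 19.70°

-3.7 dB, 19.7°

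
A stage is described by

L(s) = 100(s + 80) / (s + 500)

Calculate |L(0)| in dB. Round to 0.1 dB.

L(0) = 100·80 / (500) = 16
20 log₁₀(16) ≈ 24.08 dB

24.1 dB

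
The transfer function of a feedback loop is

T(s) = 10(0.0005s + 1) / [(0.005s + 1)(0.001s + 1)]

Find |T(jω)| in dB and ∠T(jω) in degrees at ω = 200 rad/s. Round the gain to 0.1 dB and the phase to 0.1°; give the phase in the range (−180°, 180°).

16.9 dB, -50.6°

At ω = 200 rad/s:
zero (1 + j200·0.0005) = 1 + j0.1 → |·| ≈ 1.005, ∠ ≈ 5.71°
pole (1 + j200·0.005) = 1 + j1 → |·| ≈ 1.4142, ∠ ≈ 45.00°
pole (1 + j200·0.001) = 1 + j0.2 → |·| ≈ 1.0198, ∠ ≈ 11.31°
|T| = 10 · 1.005 / (1.4142 · 1.0198) ≈ 6.9685
Gain = 20 log₁₀(6.9685) ≈ 16.86 dB
∠T = (5.71°) − (45.00° + 11.31°) = -50.60°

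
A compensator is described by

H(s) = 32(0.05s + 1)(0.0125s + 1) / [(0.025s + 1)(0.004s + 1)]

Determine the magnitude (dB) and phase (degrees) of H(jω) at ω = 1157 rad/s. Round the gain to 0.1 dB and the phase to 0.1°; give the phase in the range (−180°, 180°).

45.8 dB, 9.2°

At ω = 1157 rad/s:
zero (1 + j1157·0.05) = 1 + j57.85 → |·| ≈ 57.859, ∠ ≈ 89.01°
zero (1 + j1157·0.0125) = 1 + j14.4625 → |·| ≈ 14.497, ∠ ≈ 86.04°
pole (1 + j1157·0.025) = 1 + j28.925 → |·| ≈ 28.942, ∠ ≈ 88.02°
pole (1 + j1157·0.004) = 1 + j4.628 → |·| ≈ 4.7348, ∠ ≈ 77.81°
|H| = 32 · 57.859 · 14.497 / (28.942 · 4.7348) ≈ 195.87
Gain = 20 log₁₀(195.87) ≈ 45.84 dB
∠H = (89.01° + 86.04°) − (88.02° + 77.81°) = 9.22°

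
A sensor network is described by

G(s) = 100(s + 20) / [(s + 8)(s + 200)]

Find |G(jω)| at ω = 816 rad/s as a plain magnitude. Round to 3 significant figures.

At s = jω = j816:
zero (s+20): 20 + j816 → |·| = √(20²+816²) = √666256 ≈ 816.25, ∠ = arctan(816/20) ≈ 88.60°
pole (s+8): 8 + j816 → |·| = √(8²+816²) = √665920 ≈ 816.04, ∠ = arctan(816/8) ≈ 89.44°
pole (s+200): 200 + j816 → |·| = √(200²+816²) = √705856 ≈ 840.15, ∠ = arctan(816/200) ≈ 76.23°
|G| = 100 · 816.25 / 6.856e+05 ≈ 0.11906

0.119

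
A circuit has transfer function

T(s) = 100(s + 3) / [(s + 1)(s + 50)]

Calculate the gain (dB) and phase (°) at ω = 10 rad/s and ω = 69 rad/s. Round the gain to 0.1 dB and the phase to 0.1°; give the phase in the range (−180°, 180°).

ω = 10: 6.2 dB, -22.3°; ω = 69: 1.4 dB, -55.7°

At s = jω = j10:
zero (s+3): 3 + j10 → |·| = √(3²+10²) = √109 ≈ 10.44, ∠ = arctan(10/3) ≈ 73.30°
pole (s+1): 1 + j10 → |·| = √(1²+10²) = √101 ≈ 10.05, ∠ = arctan(10/1) ≈ 84.29°
pole (s+50): 50 + j10 → |·| = √(50²+10²) = √2600 ≈ 50.99, ∠ = arctan(10/50) ≈ 11.31°
|T| = 100 · 10.44 / 512.45 ≈ 2.0373
Gain = 20 log₁₀(2.0373) ≈ 6.18 dB
∠T = 73.30° − 95.60° = -22.30°

At s = jω = j69:
zero (s+3): 3 + j69 → |·| = √(3²+69²) = √4770 ≈ 69.065, ∠ = arctan(69/3) ≈ 87.51°
pole (s+1): 1 + j69 → |·| = √(1²+69²) = √4762 ≈ 69.007, ∠ = arctan(69/1) ≈ 89.17°
pole (s+50): 50 + j69 → |·| = √(50²+69²) = √7261 ≈ 85.212, ∠ = arctan(69/50) ≈ 54.07°
|T| = 100 · 69.065 / 5880.2 ≈ 1.1745
Gain = 20 log₁₀(1.1745) ≈ 1.40 dB
∠T = 87.51° − 143.24° = -55.73°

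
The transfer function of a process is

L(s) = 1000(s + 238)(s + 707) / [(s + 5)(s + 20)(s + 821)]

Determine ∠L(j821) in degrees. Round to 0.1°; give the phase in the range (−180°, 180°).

-100.2°

At s = jω = j821:
zero (s+238): 238 + j821 → |·| = √(238²+821²) = √730685 ≈ 854.8, ∠ = arctan(821/238) ≈ 73.83°
zero (s+707): 707 + j821 → |·| = √(707²+821²) = √1173890 ≈ 1083.5, ∠ = arctan(821/707) ≈ 49.27°
pole (s+5): 5 + j821 → |·| = √(5²+821²) = √674066 ≈ 821.02, ∠ = arctan(821/5) ≈ 89.65°
pole (s+20): 20 + j821 → |·| = √(20²+821²) = √674441 ≈ 821.24, ∠ = arctan(821/20) ≈ 88.60°
pole (s+821): 821 + j821 → |·| = √(821²+821²) = √1348082 ≈ 1161.1, ∠ = arctan(821/821) ≈ 45.00°
∠L = 123.10° − 223.25° = -100.15°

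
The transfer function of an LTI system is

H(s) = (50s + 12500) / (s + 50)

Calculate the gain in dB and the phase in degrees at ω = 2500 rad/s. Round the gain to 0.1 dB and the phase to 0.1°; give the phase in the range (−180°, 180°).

Substitute s = j2500:
Numerator: 50(j2500) + 12500 = 12500 + j125000
Denominator: (j2500) + 50 = 50 + j2500
|N| = √(12500² + 125000²) ≈ 1.2562e+05, ∠N ≈ 84.29°
|D| = √(50² + 2500²) ≈ 2500.5, ∠D ≈ 88.85°
|H| = 1.2562e+05 / 2500.5 ≈ 50.238
Gain = 20 log₁₀(50.238) ≈ 34.02 dB
∠H = 84.29° − 88.85° = -4.56°

34.0 dB, -4.6°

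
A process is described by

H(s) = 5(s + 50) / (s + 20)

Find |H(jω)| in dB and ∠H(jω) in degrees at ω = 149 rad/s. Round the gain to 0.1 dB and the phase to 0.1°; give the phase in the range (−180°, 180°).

At s = jω = j149:
zero (s+50): 50 + j149 → |·| = √(50²+149²) = √24701 ≈ 157.17, ∠ = arctan(149/50) ≈ 71.45°
pole (s+20): 20 + j149 → |·| = √(20²+149²) = √22601 ≈ 150.34, ∠ = arctan(149/20) ≈ 82.35°
|H| = 5 · 157.17 / 150.34 ≈ 5.2272
Gain = 20 log₁₀(5.2272) ≈ 14.37 dB
∠H = 71.45° − 82.35° = -10.90°

14.4 dB, -10.9°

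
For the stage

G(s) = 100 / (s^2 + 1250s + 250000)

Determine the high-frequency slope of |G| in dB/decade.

Each pole contributes −20 dB/decade at high frequency; each zero contributes +20 dB/decade.
Net: 0 zero(s) − 2 pole(s) → -40 dB/decade.

-40 dB/decade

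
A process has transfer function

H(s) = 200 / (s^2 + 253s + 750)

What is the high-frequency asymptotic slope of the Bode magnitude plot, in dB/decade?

Each pole contributes −20 dB/decade at high frequency; each zero contributes +20 dB/decade.
Net: 0 zero(s) − 2 pole(s) → -40 dB/decade.

-40 dB/decade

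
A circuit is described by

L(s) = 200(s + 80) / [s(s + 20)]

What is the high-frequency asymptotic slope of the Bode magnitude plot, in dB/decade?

Each pole contributes −20 dB/decade at high frequency; each zero contributes +20 dB/decade.
Net: 1 zero(s) − 2 pole(s) → -20 dB/decade.

-20 dB/decade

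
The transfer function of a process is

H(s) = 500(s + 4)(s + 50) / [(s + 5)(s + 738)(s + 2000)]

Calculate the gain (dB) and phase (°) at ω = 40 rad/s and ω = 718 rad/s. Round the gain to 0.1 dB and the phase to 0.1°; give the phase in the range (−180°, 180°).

ω = 40: -33.3 dB, 35.8°; ω = 718: -15.7 dB, 22.1°

At s = jω = j40:
zero (s+4): 4 + j40 → |·| = √(4²+40²) = √1616 ≈ 40.2, ∠ = arctan(40/4) ≈ 84.29°
zero (s+50): 50 + j40 → |·| = √(50²+40²) = √4100 ≈ 64.031, ∠ = arctan(40/50) ≈ 38.66°
pole (s+5): 5 + j40 → |·| = √(5²+40²) = √1625 ≈ 40.311, ∠ = arctan(40/5) ≈ 82.87°
pole (s+738): 738 + j40 → |·| = √(738²+40²) = √546244 ≈ 739.08, ∠ = arctan(40/738) ≈ 3.10°
pole (s+2000): 2000 + j40 → |·| = √(2000²+40²) = √4001600 ≈ 2000.4, ∠ = arctan(40/2000) ≈ 1.15°
|H| = 500 · 2574 / 5.9598e+07 ≈ 0.021595
Gain = 20 log₁₀(0.021595) ≈ -33.31 dB
∠H = 122.95° − 87.12° = 35.83°

At s = jω = j718:
zero (s+4): 4 + j718 → |·| = √(4²+718²) = √515540 ≈ 718.01, ∠ = arctan(718/4) ≈ 89.68°
zero (s+50): 50 + j718 → |·| = √(50²+718²) = √518024 ≈ 719.74, ∠ = arctan(718/50) ≈ 86.02°
pole (s+5): 5 + j718 → |·| = √(5²+718²) = √515549 ≈ 718.02, ∠ = arctan(718/5) ≈ 89.60°
pole (s+738): 738 + j718 → |·| = √(738²+718²) = √1060168 ≈ 1029.6, ∠ = arctan(718/738) ≈ 44.21°
pole (s+2000): 2000 + j718 → |·| = √(2000²+718²) = √4515524 ≈ 2125, ∠ = arctan(718/2000) ≈ 19.75°
|H| = 500 · 5.1678e+05 / 1.571e+09 ≈ 0.16447
Gain = 20 log₁₀(0.16447) ≈ -15.68 dB
∠H = 175.70° − 153.56° = 22.14°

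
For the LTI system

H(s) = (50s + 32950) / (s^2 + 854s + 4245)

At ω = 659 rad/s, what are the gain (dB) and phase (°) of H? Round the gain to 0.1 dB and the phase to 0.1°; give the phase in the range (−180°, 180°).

Substitute s = j659:
Numerator: 50(j659) + 32950 = 32950 + j32950
Denominator: (j659)^2 + 854(j659) + 4245 = -430036 + j562786
|N| = √(32950² + 32950²) ≈ 46598, ∠N ≈ 45.00°
|D| = √(430036² + 562786²) ≈ 7.0828e+05, ∠D ≈ 127.38°
|H| = 46598 / 7.0828e+05 ≈ 0.06579
Gain = 20 log₁₀(0.06579) ≈ -23.64 dB
∠H = 45.00° − 127.38° = -82.38°

-23.6 dB, -82.4°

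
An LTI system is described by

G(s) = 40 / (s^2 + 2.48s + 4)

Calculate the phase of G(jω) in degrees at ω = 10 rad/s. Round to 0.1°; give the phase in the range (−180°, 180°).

At s = jω = j10:
quadratic: (j10)² + 2.48·j10 + 4 = -96 + j24.8 → |·| ≈ 99.152, ∠ ≈ 165.52°
∠G = 0.00° − 165.52° = -165.52°

-165.5°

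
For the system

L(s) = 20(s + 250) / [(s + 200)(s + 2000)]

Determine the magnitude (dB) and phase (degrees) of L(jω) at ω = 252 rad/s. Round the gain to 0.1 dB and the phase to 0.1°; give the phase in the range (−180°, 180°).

-39.2 dB, -13.5°

At s = jω = j252:
zero (s+250): 250 + j252 → |·| = √(250²+252²) = √126004 ≈ 354.97, ∠ = arctan(252/250) ≈ 45.23°
pole (s+200): 200 + j252 → |·| = √(200²+252²) = √103504 ≈ 321.72, ∠ = arctan(252/200) ≈ 51.56°
pole (s+2000): 2000 + j252 → |·| = √(2000²+252²) = √4063504 ≈ 2015.8, ∠ = arctan(252/2000) ≈ 7.18°
|L| = 20 · 354.97 / 6.4852e+05 ≈ 0.010947
Gain = 20 log₁₀(0.010947) ≈ -39.21 dB
∠L = 45.23° − 58.74° = -13.51°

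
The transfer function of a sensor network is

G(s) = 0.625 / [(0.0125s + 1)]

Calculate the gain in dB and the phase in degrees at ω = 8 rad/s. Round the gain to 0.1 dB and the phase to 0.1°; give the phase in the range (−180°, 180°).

At ω = 8 rad/s:
pole (1 + j8·0.0125) = 1 + j0.1 → |·| ≈ 1.005, ∠ ≈ 5.71°
|G| = 0.625 · 1 / (1.005) ≈ 0.62189
Gain = 20 log₁₀(0.62189) ≈ -4.13 dB
∠G = (0°) − (5.71°) = -5.71°

-4.1 dB, -5.7°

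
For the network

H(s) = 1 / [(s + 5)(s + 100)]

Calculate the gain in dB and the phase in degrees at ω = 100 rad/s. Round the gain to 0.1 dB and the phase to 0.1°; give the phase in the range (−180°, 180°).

At s = jω = j100:
pole (s+5): 5 + j100 → |·| = √(5²+100²) = √10025 ≈ 100.12, ∠ = arctan(100/5) ≈ 87.14°
pole (s+100): 100 + j100 → |·| = √(100²+100²) = √20000 ≈ 141.42, ∠ = arctan(100/100) ≈ 45.00°
|H| = 1 / 14159 ≈ 7.0626e-05
Gain = 20 log₁₀(7.0626e-05) ≈ -83.02 dB
∠H = 0.00° − 132.14° = -132.14°

-83.0 dB, -132.1°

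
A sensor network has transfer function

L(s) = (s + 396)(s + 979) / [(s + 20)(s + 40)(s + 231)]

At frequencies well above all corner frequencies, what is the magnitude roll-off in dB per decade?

-20 dB/decade

Each pole contributes −20 dB/decade at high frequency; each zero contributes +20 dB/decade.
Net: 2 zero(s) − 3 pole(s) → -20 dB/decade.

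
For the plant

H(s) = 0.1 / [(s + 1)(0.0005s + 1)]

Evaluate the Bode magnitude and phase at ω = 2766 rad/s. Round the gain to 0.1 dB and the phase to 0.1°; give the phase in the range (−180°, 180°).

At ω = 2766 rad/s:
pole (1 + j2766·1) = 1 + j2766 → |·| ≈ 2766, ∠ ≈ 89.98°
pole (1 + j2766·0.0005) = 1 + j1.383 → |·| ≈ 1.7067, ∠ ≈ 54.13°
|H| = 0.1 · 1 / (2766 · 1.7067) ≈ 2.1183e-05
Gain = 20 log₁₀(2.1183e-05) ≈ -93.48 dB
∠H = (0°) − (89.98° + 54.13°) = -144.11°

-93.5 dB, -144.1°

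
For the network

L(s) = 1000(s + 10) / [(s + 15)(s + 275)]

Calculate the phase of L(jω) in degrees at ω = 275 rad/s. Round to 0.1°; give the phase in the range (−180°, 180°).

-44.0°

At s = jω = j275:
zero (s+10): 10 + j275 → |·| = √(10²+275²) = √75725 ≈ 275.18, ∠ = arctan(275/10) ≈ 87.92°
pole (s+15): 15 + j275 → |·| = √(15²+275²) = √75850 ≈ 275.41, ∠ = arctan(275/15) ≈ 86.88°
pole (s+275): 275 + j275 → |·| = √(275²+275²) = √151250 ≈ 388.91, ∠ = arctan(275/275) ≈ 45.00°
∠L = 87.92° − 131.88° = -43.96°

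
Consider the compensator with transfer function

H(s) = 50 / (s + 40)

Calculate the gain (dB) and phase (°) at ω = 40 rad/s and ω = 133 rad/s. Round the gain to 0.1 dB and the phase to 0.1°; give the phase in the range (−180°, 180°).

Substitute s = j40:
Numerator: 50 = 50 + j0
Denominator: (j40) + 40 = 40 + j40
|N| = √(50² + 0²) ≈ 50, ∠N ≈ 0.00°
|D| = √(40² + 40²) ≈ 56.569, ∠D ≈ 45.00°
|H| = 50 / 56.569 ≈ 0.88388
Gain = 20 log₁₀(0.88388) ≈ -1.07 dB
∠H = 0.00° − 45.00° = -45.00°

Substitute s = j133:
Numerator: 50 = 50 + j0
Denominator: (j133) + 40 = 40 + j133
|N| = √(50² + 0²) ≈ 50, ∠N ≈ 0.00°
|D| = √(40² + 133²) ≈ 138.88, ∠D ≈ 73.26°
|H| = 50 / 138.88 ≈ 0.36002
Gain = 20 log₁₀(0.36002) ≈ -8.87 dB
∠H = 0.00° − 73.26° = -73.26°

ω = 40: -1.1 dB, -45.0°; ω = 133: -8.9 dB, -73.3°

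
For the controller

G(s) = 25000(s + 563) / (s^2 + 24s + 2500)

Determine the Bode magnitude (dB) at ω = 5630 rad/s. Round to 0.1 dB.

At s = jω = j5630:
zero (s+563): 563 + j5630 → |·| = √(563²+5630²) = √32013869 ≈ 5658.1, ∠ = arctan(5630/563) ≈ 84.29°
quadratic: (j5630)² + 24·j5630 + 2500 = -31694400 + j135120 → |·| ≈ 3.1695e+07, ∠ ≈ 179.76°
|G| = 25000 · 5658.1 / 3.1695e+07 ≈ 4.4629
Gain = 20 log₁₀(4.4629) ≈ 12.99 dB

13.0 dB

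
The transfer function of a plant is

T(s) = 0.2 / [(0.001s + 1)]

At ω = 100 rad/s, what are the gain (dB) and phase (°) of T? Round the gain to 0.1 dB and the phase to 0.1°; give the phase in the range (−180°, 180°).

At ω = 100 rad/s:
pole (1 + j100·0.001) = 1 + j0.1 → |·| ≈ 1.005, ∠ ≈ 5.71°
|T| = 0.2 · 1 / (1.005) ≈ 0.199
Gain = 20 log₁₀(0.199) ≈ -14.02 dB
∠T = (0°) − (5.71°) = -5.71°

-14.0 dB, -5.7°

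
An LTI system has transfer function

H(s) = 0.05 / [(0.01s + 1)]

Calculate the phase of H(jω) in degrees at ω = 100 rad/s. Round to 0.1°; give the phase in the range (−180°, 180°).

-45.0°

At ω = 100 rad/s:
pole (1 + j100·0.01) = 1 + j1 → |·| ≈ 1.4142, ∠ ≈ 45.00°
∠H = (0°) − (45.00°) = -45.00°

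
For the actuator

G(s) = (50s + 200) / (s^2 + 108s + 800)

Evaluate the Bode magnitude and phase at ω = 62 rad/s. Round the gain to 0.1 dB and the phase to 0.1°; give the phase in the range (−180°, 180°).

Substitute s = j62:
Numerator: 50(j62) + 200 = 200 + j3100
Denominator: (j62)^2 + 108(j62) + 800 = -3044 + j6696
|N| = √(200² + 3100²) ≈ 3106.4, ∠N ≈ 86.31°
|D| = √(3044² + 6696²) ≈ 7355.4, ∠D ≈ 114.45°
|G| = 3106.4 / 7355.4 ≈ 0.42233
Gain = 20 log₁₀(0.42233) ≈ -7.49 dB
∠G = 86.31° − 114.45° = -28.14°

-7.5 dB, -28.1°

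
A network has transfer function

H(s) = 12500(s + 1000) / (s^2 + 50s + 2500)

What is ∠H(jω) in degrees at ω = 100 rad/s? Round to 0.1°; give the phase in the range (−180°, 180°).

-140.6°

At s = jω = j100:
zero (s+1000): 1000 + j100 → |·| = √(1000²+100²) = √1010000 ≈ 1005, ∠ = arctan(100/1000) ≈ 5.71°
quadratic: (j100)² + 50·j100 + 2500 = -7500 + j5000 → |·| ≈ 9013.9, ∠ ≈ 146.31°
∠H = 5.71° − 146.31° = -140.60°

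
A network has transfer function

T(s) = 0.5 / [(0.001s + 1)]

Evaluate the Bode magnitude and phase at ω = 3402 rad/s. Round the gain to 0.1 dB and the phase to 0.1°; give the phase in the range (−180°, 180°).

-17.0 dB, -73.6°

At ω = 3402 rad/s:
pole (1 + j3402·0.001) = 1 + j3.402 → |·| ≈ 3.5459, ∠ ≈ 73.62°
|T| = 0.5 · 1 / (3.5459) ≈ 0.14101
Gain = 20 log₁₀(0.14101) ≈ -17.02 dB
∠T = (0°) − (73.62°) = -73.62°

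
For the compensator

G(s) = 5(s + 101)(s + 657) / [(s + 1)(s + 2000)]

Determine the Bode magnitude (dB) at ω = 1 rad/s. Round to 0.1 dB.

41.4 dB

At s = jω = j1:
zero (s+101): 101 + j1 → |·| = √(101²+1²) = √10202 ≈ 101, ∠ = arctan(1/101) ≈ 0.57°
zero (s+657): 657 + j1 → |·| = √(657²+1²) = √431650 ≈ 657, ∠ = arctan(1/657) ≈ 0.09°
pole (s+1): 1 + j1 → |·| = √(1²+1²) = √2 ≈ 1.4142, ∠ = arctan(1/1) ≈ 45.00°
pole (s+2000): 2000 + j1 → |·| = √(2000²+1²) = √4000001 ≈ 2000, ∠ = arctan(1/2000) ≈ 0.03°
|G| = 5 · 66357 / 2828.4 ≈ 117.3
Gain = 20 log₁₀(117.3) ≈ 41.39 dB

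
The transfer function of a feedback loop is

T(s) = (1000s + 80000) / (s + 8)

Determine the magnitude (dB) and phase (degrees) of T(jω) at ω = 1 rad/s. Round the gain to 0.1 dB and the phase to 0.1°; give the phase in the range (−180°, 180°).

79.9 dB, -6.4°

Substitute s = j1:
Numerator: 1000(j1) + 80000 = 80000 + j1000
Denominator: (j1) + 8 = 8 + j1
|N| = √(80000² + 1000²) ≈ 80006, ∠N ≈ 0.72°
|D| = √(8² + 1²) ≈ 8.0623, ∠D ≈ 7.13°
|T| = 80006 / 8.0623 ≈ 9923.5
Gain = 20 log₁₀(9923.5) ≈ 79.93 dB
∠T = 0.72° − 7.13° = -6.41°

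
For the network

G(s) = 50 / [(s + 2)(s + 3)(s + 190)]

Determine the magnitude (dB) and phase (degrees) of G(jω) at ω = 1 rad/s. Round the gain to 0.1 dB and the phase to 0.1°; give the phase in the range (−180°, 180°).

-28.6 dB, -45.3°

At s = jω = j1:
pole (s+2): 2 + j1 → |·| = √(2²+1²) = √5 ≈ 2.2361, ∠ = arctan(1/2) ≈ 26.57°
pole (s+3): 3 + j1 → |·| = √(3²+1²) = √10 ≈ 3.1623, ∠ = arctan(1/3) ≈ 18.43°
pole (s+190): 190 + j1 → |·| = √(190²+1²) = √36101 ≈ 190, ∠ = arctan(1/190) ≈ 0.30°
|G| = 50 / 1343.5 ≈ 0.037216
Gain = 20 log₁₀(0.037216) ≈ -28.59 dB
∠G = 0.00° − 45.30° = -45.30°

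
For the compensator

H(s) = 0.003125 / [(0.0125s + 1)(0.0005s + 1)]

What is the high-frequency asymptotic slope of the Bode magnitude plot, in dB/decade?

Each pole contributes −20 dB/decade at high frequency; each zero contributes +20 dB/decade.
Net: 0 zero(s) − 2 pole(s) → -40 dB/decade.

-40 dB/decade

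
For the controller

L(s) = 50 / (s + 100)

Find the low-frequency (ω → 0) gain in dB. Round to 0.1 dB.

L(0) = 50 / (100) = 0.5
20 log₁₀(0.5) ≈ -6.02 dB

-6.0 dB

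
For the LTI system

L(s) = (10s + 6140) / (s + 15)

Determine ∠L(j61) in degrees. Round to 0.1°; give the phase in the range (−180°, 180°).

Substitute s = j61:
Numerator: 10(j61) + 6140 = 6140 + j610
Denominator: (j61) + 15 = 15 + j61
|N| = √(6140² + 610²) ≈ 6170.2, ∠N ≈ 5.67°
|D| = √(15² + 61²) ≈ 62.817, ∠D ≈ 76.18°
∠L = 5.67° − 76.18° = -70.51°

-70.5°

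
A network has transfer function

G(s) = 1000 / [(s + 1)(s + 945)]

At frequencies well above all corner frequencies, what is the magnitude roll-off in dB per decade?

Each pole contributes −20 dB/decade at high frequency; each zero contributes +20 dB/decade.
Net: 0 zero(s) − 2 pole(s) → -40 dB/decade.

-40 dB/decade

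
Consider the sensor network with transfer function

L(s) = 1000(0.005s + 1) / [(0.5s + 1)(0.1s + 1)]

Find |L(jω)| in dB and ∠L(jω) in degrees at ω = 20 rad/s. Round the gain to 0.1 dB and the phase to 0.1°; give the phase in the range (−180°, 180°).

At ω = 20 rad/s:
zero (1 + j20·0.005) = 1 + j0.1 → |·| ≈ 1.005, ∠ ≈ 5.71°
pole (1 + j20·0.5) = 1 + j10 → |·| ≈ 10.05, ∠ ≈ 84.29°
pole (1 + j20·0.1) = 1 + j2 → |·| ≈ 2.2361, ∠ ≈ 63.43°
|L| = 1000 · 1.005 / (10.05 · 2.2361) ≈ 44.721
Gain = 20 log₁₀(44.721) ≈ 33.01 dB
∠L = (5.71°) − (84.29° + 63.43°) = -142.01°

33.0 dB, -142.0°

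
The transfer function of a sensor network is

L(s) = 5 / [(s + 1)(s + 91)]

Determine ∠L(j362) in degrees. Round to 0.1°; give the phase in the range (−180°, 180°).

-165.7°

At s = jω = j362:
pole (s+1): 1 + j362 → |·| = √(1²+362²) = √131045 ≈ 362, ∠ = arctan(362/1) ≈ 89.84°
pole (s+91): 91 + j362 → |·| = √(91²+362²) = √139325 ≈ 373.26, ∠ = arctan(362/91) ≈ 75.89°
∠L = 0.00° − 165.73° = -165.73°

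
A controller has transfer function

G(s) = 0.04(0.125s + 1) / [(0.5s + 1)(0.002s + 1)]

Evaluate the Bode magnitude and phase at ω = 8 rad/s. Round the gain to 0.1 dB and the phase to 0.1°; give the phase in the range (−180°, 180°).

-37.3 dB, -31.9°

At ω = 8 rad/s:
zero (1 + j8·0.125) = 1 + j1 → |·| ≈ 1.4142, ∠ ≈ 45.00°
pole (1 + j8·0.5) = 1 + j4 → |·| ≈ 4.1231, ∠ ≈ 75.96°
pole (1 + j8·0.002) = 1 + j0.016 → |·| ≈ 1.0001, ∠ ≈ 0.92°
|G| = 0.04 · 1.4142 / (4.1231 · 1.0001) ≈ 0.013718
Gain = 20 log₁₀(0.013718) ≈ -37.25 dB
∠G = (45.00°) − (75.96° + 0.92°) = -31.88°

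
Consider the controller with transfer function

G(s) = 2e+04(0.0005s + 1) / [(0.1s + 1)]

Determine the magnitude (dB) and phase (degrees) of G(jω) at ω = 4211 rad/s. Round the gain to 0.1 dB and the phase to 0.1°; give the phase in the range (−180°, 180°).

At ω = 4211 rad/s:
zero (1 + j4211·0.0005) = 1 + j2.1055 → |·| ≈ 2.3309, ∠ ≈ 64.59°
pole (1 + j4211·0.1) = 1 + j421.1 → |·| ≈ 421.1, ∠ ≈ 89.86°
|G| = 2e+04 · 2.3309 / (421.1) ≈ 110.71
Gain = 20 log₁₀(110.71) ≈ 40.88 dB
∠G = (64.59°) − (89.86°) = -25.27°

40.9 dB, -25.3°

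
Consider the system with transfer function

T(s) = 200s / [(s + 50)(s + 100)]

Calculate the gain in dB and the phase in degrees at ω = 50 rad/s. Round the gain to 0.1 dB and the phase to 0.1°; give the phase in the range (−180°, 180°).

2.0 dB, 18.4°

At s = jω = j50:
zero at origin: s = j50 → |·| = 50, ∠ = 90.00°
pole (s+50): 50 + j50 → |·| = √(50²+50²) = √5000 ≈ 70.711, ∠ = arctan(50/50) ≈ 45.00°
pole (s+100): 100 + j50 → |·| = √(100²+50²) = √12500 ≈ 111.8, ∠ = arctan(50/100) ≈ 26.57°
|T| = 200 · 50 / 7905.5 ≈ 1.2649
Gain = 20 log₁₀(1.2649) ≈ 2.04 dB
∠T = 90.00° − 71.57° = 18.43°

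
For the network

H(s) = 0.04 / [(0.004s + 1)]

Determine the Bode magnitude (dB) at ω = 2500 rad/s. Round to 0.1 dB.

-48.0 dB

At ω = 2500 rad/s:
pole (1 + j2500·0.004) = 1 + j10 → |·| ≈ 10.05, ∠ ≈ 84.29°
|H| = 0.04 · 1 / (10.05) ≈ 0.0039801
Gain = 20 log₁₀(0.0039801) ≈ -48.00 dB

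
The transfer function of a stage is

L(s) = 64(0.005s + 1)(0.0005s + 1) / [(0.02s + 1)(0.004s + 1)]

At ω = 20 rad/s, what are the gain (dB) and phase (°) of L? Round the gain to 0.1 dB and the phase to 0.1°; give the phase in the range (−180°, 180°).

35.5 dB, -20.1°

At ω = 20 rad/s:
zero (1 + j20·0.005) = 1 + j0.1 → |·| ≈ 1.005, ∠ ≈ 5.71°
zero (1 + j20·0.0005) = 1 + j0.01 → |·| ≈ 1, ∠ ≈ 0.57°
pole (1 + j20·0.02) = 1 + j0.4 → |·| ≈ 1.077, ∠ ≈ 21.80°
pole (1 + j20·0.004) = 1 + j0.08 → |·| ≈ 1.0032, ∠ ≈ 4.57°
|L| = 64 · 1.005 · 1 / (1.077 · 1.0032) ≈ 59.531
Gain = 20 log₁₀(59.531) ≈ 35.49 dB
∠L = (5.71° + 0.57°) − (21.80° + 4.57°) = -20.09°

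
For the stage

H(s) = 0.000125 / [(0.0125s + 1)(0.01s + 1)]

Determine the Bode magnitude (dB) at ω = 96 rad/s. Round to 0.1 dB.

At ω = 96 rad/s:
pole (1 + j96·0.0125) = 1 + j1.2 → |·| ≈ 1.562, ∠ ≈ 50.19°
pole (1 + j96·0.01) = 1 + j0.96 → |·| ≈ 1.3862, ∠ ≈ 43.83°
|H| = 0.000125 · 1 / (1.562 · 1.3862) ≈ 5.773e-05
Gain = 20 log₁₀(5.773e-05) ≈ -84.77 dB

-84.8 dB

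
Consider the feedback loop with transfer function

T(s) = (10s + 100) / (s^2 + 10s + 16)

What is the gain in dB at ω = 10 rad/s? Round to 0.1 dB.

Substitute s = j10:
Numerator: 10(j10) + 100 = 100 + j100
Denominator: (j10)^2 + 10(j10) + 16 = -84 + j100
|N| = √(100² + 100²) ≈ 141.42, ∠N ≈ 45.00°
|D| = √(84² + 100²) ≈ 130.6, ∠D ≈ 130.03°
|T| = 141.42 / 130.6 ≈ 1.0828
Gain = 20 log₁₀(1.0828) ≈ 0.69 dB

0.7 dB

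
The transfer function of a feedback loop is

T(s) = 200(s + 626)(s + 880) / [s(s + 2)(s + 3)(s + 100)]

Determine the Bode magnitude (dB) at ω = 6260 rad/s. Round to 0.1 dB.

-105.7 dB

At s = jω = j6260:
zero (s+626): 626 + j6260 → |·| = √(626²+6260²) = √39579476 ≈ 6291.2, ∠ = arctan(6260/626) ≈ 84.29°
zero (s+880): 880 + j6260 → |·| = √(880²+6260²) = √39962000 ≈ 6321.6, ∠ = arctan(6260/880) ≈ 82.00°
pole (s+2): 2 + j6260 → |·| = √(2²+6260²) = √39187604 ≈ 6260, ∠ = arctan(6260/2) ≈ 89.98°
pole (s+3): 3 + j6260 → |·| = √(3²+6260²) = √39187609 ≈ 6260, ∠ = arctan(6260/3) ≈ 89.97°
pole (s+100): 100 + j6260 → |·| = √(100²+6260²) = √39197600 ≈ 6260.8, ∠ = arctan(6260/100) ≈ 89.08°
pole at origin: |s| = 6260, ∠ = 90.00° (in denominator)
|T| = 200 · 3.977e+07 / 1.5359e+15 ≈ 5.1787e-06
Gain = 20 log₁₀(5.1787e-06) ≈ -105.72 dB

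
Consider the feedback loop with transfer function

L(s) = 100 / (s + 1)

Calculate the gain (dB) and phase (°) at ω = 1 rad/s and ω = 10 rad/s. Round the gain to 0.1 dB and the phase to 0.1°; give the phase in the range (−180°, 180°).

ω = 1: 37.0 dB, -45.0°; ω = 10: 20.0 dB, -84.3°

At s = jω = j1:
pole (s+1): 1 + j1 → |·| = √(1²+1²) = √2 ≈ 1.4142, ∠ = arctan(1/1) ≈ 45.00°
|L| = 100 / 1.4142 ≈ 70.711
Gain = 20 log₁₀(70.711) ≈ 36.99 dB
∠L = 0.00° − 45.00° = -45.00°

At s = jω = j10:
pole (s+1): 1 + j10 → |·| = √(1²+10²) = √101 ≈ 10.05, ∠ = arctan(10/1) ≈ 84.29°
|L| = 100 / 10.05 ≈ 9.9502
Gain = 20 log₁₀(9.9502) ≈ 19.96 dB
∠L = 0.00° − 84.29° = -84.29°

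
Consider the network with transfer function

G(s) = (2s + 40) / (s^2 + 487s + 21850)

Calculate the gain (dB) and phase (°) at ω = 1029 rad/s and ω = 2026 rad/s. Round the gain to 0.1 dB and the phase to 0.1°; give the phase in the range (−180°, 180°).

Substitute s = j1029:
Numerator: 2(j1029) + 40 = 40 + j2058
Denominator: (j1029)^2 + 487(j1029) + 21850 = -1036991 + j501123
|N| = √(40² + 2058²) ≈ 2058.4, ∠N ≈ 88.89°
|D| = √(1036991² + 501123²) ≈ 1.1517e+06, ∠D ≈ 154.21°
|G| = 2058.4 / 1.1517e+06 ≈ 0.0017873
Gain = 20 log₁₀(0.0017873) ≈ -54.96 dB
∠G = 88.89° − 154.21° = -65.32°

Substitute s = j2026:
Numerator: 2(j2026) + 40 = 40 + j4052
Denominator: (j2026)^2 + 487(j2026) + 21850 = -4082826 + j986662
|N| = √(40² + 4052²) ≈ 4052.2, ∠N ≈ 89.43°
|D| = √(4082826² + 986662²) ≈ 4.2004e+06, ∠D ≈ 166.41°
|G| = 4052.2 / 4.2004e+06 ≈ 0.00096472
Gain = 20 log₁₀(0.00096472) ≈ -60.31 dB
∠G = 89.43° − 166.41° = -76.98°

ω = 1029: -55.0 dB, -65.3°; ω = 2026: -60.3 dB, -77.0°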